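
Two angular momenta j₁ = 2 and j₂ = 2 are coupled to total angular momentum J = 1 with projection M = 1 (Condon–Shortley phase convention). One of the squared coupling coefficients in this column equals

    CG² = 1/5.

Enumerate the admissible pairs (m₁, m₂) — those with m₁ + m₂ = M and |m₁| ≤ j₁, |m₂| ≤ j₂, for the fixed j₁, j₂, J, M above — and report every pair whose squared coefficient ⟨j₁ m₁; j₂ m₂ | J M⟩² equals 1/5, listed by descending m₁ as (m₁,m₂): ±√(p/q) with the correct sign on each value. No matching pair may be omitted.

(2,-1): +√(1/5); (-1,2): −√(1/5)

Admissible pairs with m₁+m₂ = M = 1: (-1,2), (0,1), (1,0), (2,-1)
  (m₁,m₂)=(2,-1): CG² = 1/5, CG = +√(1/5)   ← matches the target
  (m₁,m₂)=(1,0): CG² = 3/10, CG = −√(3/10)
  (m₁,m₂)=(0,1): CG² = 3/10, CG = +√(3/10)
  (m₁,m₂)=(-1,2): CG² = 1/5, CG = −√(1/5)   ← matches the target
Pairs with CG² = 1/5: (2,-1): +√(1/5); (-1,2): −√(1/5)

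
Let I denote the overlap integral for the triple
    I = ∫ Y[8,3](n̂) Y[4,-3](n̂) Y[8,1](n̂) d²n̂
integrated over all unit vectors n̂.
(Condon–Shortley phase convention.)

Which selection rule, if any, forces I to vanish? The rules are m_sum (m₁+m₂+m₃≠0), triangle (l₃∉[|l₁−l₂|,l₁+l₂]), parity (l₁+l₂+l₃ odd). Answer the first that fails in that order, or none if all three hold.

m_sum

Σmᵢ = 1  ✗
l₃∈[|l₁−l₂|,l₁+l₂]=[4,12], have l₃=8
Σlᵢ = 20 ⇒ even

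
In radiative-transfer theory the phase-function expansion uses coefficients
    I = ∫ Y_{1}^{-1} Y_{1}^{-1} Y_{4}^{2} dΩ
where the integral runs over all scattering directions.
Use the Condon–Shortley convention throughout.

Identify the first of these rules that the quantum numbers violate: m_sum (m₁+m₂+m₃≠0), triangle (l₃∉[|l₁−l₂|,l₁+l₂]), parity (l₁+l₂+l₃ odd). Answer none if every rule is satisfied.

m₁+m₂+m₃ = -1 − 1 + 2 = 0  ✓
triangle: need |l₁−l₂| ≤ l₃ ≤ l₁+l₂ = [0,2]; l₃=4 is outside  ✗
parity: l₁+l₂+l₃ = 6 is even

triangle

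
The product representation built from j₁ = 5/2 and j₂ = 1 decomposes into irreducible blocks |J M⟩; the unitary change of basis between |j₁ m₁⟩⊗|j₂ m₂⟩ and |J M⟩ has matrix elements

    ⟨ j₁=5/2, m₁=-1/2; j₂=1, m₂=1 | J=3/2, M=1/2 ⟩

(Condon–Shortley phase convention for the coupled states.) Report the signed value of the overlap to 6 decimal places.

+√(1/5) = +0.447214

√[4·2!3!0!/6! · 2!3!2!0!2!1!] = √(16/5)
  +(−1)^2/∏(2,0,1,0,2,0)! = 1/4  (running 1/4)
⟨..|..⟩ = √(16/5)·(1/4) = +0.447214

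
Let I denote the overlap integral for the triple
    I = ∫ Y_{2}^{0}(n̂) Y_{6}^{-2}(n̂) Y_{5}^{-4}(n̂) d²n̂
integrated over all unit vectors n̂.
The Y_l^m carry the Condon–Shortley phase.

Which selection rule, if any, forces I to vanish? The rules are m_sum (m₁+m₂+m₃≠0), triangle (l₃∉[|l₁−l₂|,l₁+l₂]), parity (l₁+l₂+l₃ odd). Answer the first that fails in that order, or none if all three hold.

m_sum

m₁+m₂+m₃ = 0 − 2 − 4 = -6  ✗
triangle: |2−6|=4 ≤ l₃=5 ≤ 2+6=8
parity: l₁+l₂+l₃ = 13 is odd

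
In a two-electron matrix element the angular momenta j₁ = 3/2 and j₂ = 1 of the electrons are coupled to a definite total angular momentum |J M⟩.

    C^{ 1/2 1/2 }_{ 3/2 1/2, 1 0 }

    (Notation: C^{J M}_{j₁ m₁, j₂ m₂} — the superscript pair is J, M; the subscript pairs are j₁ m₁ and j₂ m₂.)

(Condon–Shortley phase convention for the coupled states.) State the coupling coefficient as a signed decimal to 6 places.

√[2·2!1!0!/4! · 2!1!1!1!1!0!] = √(1/3)
  +(−1)^1/∏(1,1,0,0,1,0)! = -1  (running -1)
⟨..|..⟩ = √(1/3)·(-1) = -0.577350

−√(1/3) = -0.577350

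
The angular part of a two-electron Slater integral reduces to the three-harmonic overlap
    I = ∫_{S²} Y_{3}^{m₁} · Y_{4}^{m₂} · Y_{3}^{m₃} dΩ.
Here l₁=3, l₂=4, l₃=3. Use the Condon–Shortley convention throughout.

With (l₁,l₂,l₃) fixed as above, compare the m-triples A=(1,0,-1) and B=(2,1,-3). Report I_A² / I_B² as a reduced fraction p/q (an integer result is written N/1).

1/30

l's match ⇒ only the (l;m) 3-j factors differ between A and B.
A: triangle coeff Δ(3,4,3) = 1/34650; Σ_t [0,2]: t=0:+1/1152 t=1:−1/36 t=2:+1/32 = 5/1152; (3j)²=1/1386 [(3 4 3; 1 0 -1)], sign=+1
B: triangle coeff Δ(3,4,3) = 1/34650; Σ_t [1,1]: t=1:−1/288 = -1/288; (3j)²=5/231 [(3 4 3; 2 1 -3)], sign=-1
I_A²/I_B² = (1/1386)/(5/231) = 1/30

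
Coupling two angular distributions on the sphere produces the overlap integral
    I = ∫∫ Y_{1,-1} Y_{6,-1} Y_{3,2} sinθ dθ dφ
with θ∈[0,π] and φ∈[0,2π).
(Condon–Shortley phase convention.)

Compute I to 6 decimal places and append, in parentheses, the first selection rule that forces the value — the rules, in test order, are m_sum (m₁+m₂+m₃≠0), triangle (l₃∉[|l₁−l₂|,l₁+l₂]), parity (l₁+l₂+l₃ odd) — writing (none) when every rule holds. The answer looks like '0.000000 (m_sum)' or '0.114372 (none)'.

triangle: need 5≤l₃≤7, have 3; I=0

0.000000 (triangle)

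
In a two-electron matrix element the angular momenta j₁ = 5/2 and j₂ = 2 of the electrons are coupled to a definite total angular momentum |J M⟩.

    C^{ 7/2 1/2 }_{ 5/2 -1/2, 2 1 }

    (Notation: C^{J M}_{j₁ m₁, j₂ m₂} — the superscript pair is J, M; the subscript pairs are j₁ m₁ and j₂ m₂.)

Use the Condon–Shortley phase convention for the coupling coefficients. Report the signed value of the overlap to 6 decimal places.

−√(14/45) ≈ -0.557773

√[8·1!4!3!/9! · 2!3!3!1!4!3!] = √(1152/35)
  +(−1)^0/∏(0,1,3,3,1,0)! = 1/36  (running 1/36)
  +(−1)^1/∏(1,0,2,2,2,1)! = -1/8  (running -7/72)
⟨..|..⟩ = √(1152/35)·(-7/72) = -0.557773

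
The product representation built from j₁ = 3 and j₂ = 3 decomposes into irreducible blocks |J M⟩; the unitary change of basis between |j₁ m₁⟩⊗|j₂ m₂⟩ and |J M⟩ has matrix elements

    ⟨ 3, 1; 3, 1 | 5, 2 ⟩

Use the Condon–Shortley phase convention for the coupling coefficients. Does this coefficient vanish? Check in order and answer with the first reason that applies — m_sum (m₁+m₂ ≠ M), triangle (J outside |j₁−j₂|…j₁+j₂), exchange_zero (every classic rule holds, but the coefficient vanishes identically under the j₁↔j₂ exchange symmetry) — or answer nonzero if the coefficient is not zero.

exchange_zero

m-sum: m₁+m₂ = 1+1 = 2, M = 2  ✓
triangle: |j₁−j₂| = 0 ≤ J = 5 ≤ j₁+j₂ = 6  ✓
exchange: j₁=j₂ and m₁=m₂, and (−1)^(j₁+j₂−J) = (−1)^1 = −1 forces ⟨j₁m₁;j₂m₂|JM⟩ = −⟨j₂m₂;j₁m₁|JM⟩ = −⟨j₁m₁;j₂m₂|JM⟩ ⇒ the coefficient vanishes identically
Racah sum check: Σ_k collapses to 0 ⇒ CG = 0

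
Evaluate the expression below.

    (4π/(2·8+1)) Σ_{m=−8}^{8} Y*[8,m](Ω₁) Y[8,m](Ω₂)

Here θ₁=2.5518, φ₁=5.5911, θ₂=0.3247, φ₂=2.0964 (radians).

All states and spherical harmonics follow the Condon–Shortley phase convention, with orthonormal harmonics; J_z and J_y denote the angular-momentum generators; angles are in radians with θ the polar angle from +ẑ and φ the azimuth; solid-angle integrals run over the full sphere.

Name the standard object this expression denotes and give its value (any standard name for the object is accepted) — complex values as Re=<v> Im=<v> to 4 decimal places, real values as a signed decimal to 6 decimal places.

This sum is the spherical-harmonic addition theorem: it equals the Legendre polynomial P_l(cos γ) of the angle γ between the two directions.
Summing Y*_{l m}(θ₁,φ₁)·Y_{l m}(θ₂,φ₂) over m ∈ [−8, 8]; prefactor 4π/(2·8+1) = 0.739198:
  term(m=-8) = -0.00000 + 0.00000j   from Y*(Ω₁)=0.00346 + 0.00321j, Y(Ω₂)=-0.00003 + 0.00005j
  term(m=-7) = -0.00001 + 0.00001j   from Y*(Ω₁)=-0.00372 - 0.02796j, Y(Ω₂)=-0.00034 - 0.00056j
  term(m=-6) = -0.00027 + 0.00044j   from Y*(Ω₁)=-0.05539 + 0.08837j, Y(Ω₂)=0.00495 - 0.00006j
  term(m=-5) = -0.00137 + 0.00693j   from Y*(Ω₁)=0.25137 - 0.08298j, Y(Ω₂)=-0.01310 + 0.02323j
  term(m=-4) = 0.00756 + 0.04735j   from Y*(Ω₁)=-0.42347 - 0.16583j, Y(Ω₂)=-0.05345 - 0.09088j
  term(m=-3) = 0.06657 + 0.11860j   from Y*(Ω₁)=0.22050 + 0.39843j, Y(Ω₂)=0.29866 - 0.00180j
  term(m=-2) = 0.02909 + 0.02481j   from Y*(Ω₁)=0.01279 - 0.06772j, Y(Ω₂)=-0.27545 + 0.48155j
  term(m=-1) = -0.18358 - 0.06766j   from Y*(Ω₁)=0.30254 - 0.25076j, Y(Ω₂)=-0.24982 - 0.43071j
  term(m=+0) = 0.04093 + 0.00000j   from Y*(Ω₁)=-0.20634 + 0.00000j, Y(Ω₂)=-0.19835 + 0.00000j
  term(m=+1) = -0.18358 + 0.06766j   from Y*(Ω₁)=-0.30254 - 0.25076j, Y(Ω₂)=0.24982 - 0.43071j
  term(m=+2) = 0.02909 - 0.02481j   from Y*(Ω₁)=0.01279 + 0.06772j, Y(Ω₂)=-0.27545 - 0.48155j
  term(m=+3) = 0.06657 - 0.11860j   from Y*(Ω₁)=-0.22050 + 0.39843j, Y(Ω₂)=-0.29866 - 0.00180j
  term(m=+4) = 0.00756 - 0.04735j   from Y*(Ω₁)=-0.42347 + 0.16583j, Y(Ω₂)=-0.05345 + 0.09088j
  term(m=+5) = -0.00137 - 0.00693j   from Y*(Ω₁)=-0.25137 - 0.08298j, Y(Ω₂)=0.01310 + 0.02323j
  term(m=+6) = -0.00027 - 0.00044j   from Y*(Ω₁)=-0.05539 - 0.08837j, Y(Ω₂)=0.00495 + 0.00006j
  term(m=+7) = -0.00001 - 0.00001j   from Y*(Ω₁)=0.00372 - 0.02796j, Y(Ω₂)=0.00034 - 0.00056j
  term(m=+8) = -0.00000 - 0.00000j   from Y*(Ω₁)=0.00346 - 0.00321j, Y(Ω₂)=-0.00003 - 0.00005j
Σ over m = -0.12310 + 0.00000j; ×(4π/17) → -0.09100 + 0.00000j. Real part: -0.090998

Legendre polynomial (addition theorem), -0.090998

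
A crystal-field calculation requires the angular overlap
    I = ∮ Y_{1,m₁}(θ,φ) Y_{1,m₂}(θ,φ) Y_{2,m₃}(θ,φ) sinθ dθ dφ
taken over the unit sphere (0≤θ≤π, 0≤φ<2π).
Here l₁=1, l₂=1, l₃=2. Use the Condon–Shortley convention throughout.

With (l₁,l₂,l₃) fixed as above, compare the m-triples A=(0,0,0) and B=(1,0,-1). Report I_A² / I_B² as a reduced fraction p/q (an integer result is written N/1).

Same 1,1,2: normalisation and zero-m 3j drop out of the ratio.
A: Δ: 0! 2! 2! / 5! → 1/30; sum: t=0:+1/1 = 1/1; 3j²(1 1 2; 0 0 0) = Δ·Π!·Σ² = 2/15  (sign +1)
B: Δ: 0! 2! 2! / 5! → 1/30; sum: t=0:+1/2 = 1/2; 3j²(1 1 2; 1 0 -1) = Δ·Π!·Σ² = 1/10  (sign -1)
I_A²/I_B² = (2/15)/(1/10) = 4/3

4/3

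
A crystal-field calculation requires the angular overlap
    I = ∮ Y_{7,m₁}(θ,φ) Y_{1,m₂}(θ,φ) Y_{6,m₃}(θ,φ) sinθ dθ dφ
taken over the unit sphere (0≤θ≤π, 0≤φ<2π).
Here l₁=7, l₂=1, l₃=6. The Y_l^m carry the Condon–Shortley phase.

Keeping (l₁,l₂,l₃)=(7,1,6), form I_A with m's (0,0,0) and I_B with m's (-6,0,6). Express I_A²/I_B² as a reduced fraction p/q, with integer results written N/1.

l's match ⇒ only the (l;m) 3-j factors differ between A and B.
A: triangle coeff Δ(7,1,6) = 1/1365; Σ_t [1,1]: t=1:−1/518400 = -1/518400; (3j)²=7/195 [(7 1 6; 0 0 0)], sign=-1
B: triangle coeff Δ(7,1,6) = 1/1365; Σ_t [1,1]: t=1:−1/479001600 = -1/479001600; (3j)²=1/105 [(7 1 6; -6 0 6)], sign=-1
I_A²/I_B² = (7/195)/(1/105) = 49/13

49/13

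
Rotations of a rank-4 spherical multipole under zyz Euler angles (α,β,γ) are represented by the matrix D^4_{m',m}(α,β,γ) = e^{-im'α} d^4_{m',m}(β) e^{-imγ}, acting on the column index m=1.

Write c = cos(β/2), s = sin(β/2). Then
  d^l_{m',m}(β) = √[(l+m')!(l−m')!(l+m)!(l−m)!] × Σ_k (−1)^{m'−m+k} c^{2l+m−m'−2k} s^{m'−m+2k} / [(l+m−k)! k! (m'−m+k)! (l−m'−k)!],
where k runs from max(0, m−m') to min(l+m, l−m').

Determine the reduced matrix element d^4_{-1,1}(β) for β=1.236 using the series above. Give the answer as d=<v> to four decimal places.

d^4_{-1,1}(β=1.2360) via the finite sum:
c=cos(1.236000/2)=0.815039, s=sin(1.236000/2)=0.579406; N=√[6·120·120·6]=720.000000
k: max(0,(1)−(-1))=2 … min(4+(1),4−(-1))=5
  k=2: (−1)^0·720.0000/(72)·0.8150^6·0.5794^2 = +0.984093
  k=3: (−1)^1·720.0000/(24)·0.8150^4·0.5794^4 = -1.491995
  k=4: (−1)^2·720.0000/(48)·0.8150^2·0.5794^6 = +0.377005
  k=5: (−1)^3·720.0000/(720)·0.8150^0·0.5794^8 = -0.012702
d^4_{-1,1}(1.2360) = +0.984093 -1.491995 +0.377005 -0.012702 = -0.143598

d=-0.1436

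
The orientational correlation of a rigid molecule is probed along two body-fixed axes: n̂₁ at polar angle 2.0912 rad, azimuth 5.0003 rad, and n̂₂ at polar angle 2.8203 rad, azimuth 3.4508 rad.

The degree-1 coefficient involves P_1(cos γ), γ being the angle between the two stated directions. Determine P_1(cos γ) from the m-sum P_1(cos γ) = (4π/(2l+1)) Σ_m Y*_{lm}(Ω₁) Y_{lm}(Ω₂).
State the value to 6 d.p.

Addition theorem: P_1(cos γ) = (4π/3) Σ_m Y*_{lm}(Ω₁) Y_{lm}(Ω₂), m = −1…1:
  m=-1: Y*=0.08512 - 0.28742j  Y=-0.10393 + 0.03320j  product 0.00070 + 0.03270j
  m=+0: Y*=-0.24295 + 0.00000j  Y=-0.46360 + 0.00000j  product 0.11263 + 0.00000j
  m=+1: Y*=-0.08512 - 0.28742j  Y=0.10393 + 0.03320j  product 0.00070 - 0.03270j
Σ over m = 0.11402 + 0.00000j; ×(4π/3) → 0.47762 + 0.00000j. Real part: 0.477621

0.477621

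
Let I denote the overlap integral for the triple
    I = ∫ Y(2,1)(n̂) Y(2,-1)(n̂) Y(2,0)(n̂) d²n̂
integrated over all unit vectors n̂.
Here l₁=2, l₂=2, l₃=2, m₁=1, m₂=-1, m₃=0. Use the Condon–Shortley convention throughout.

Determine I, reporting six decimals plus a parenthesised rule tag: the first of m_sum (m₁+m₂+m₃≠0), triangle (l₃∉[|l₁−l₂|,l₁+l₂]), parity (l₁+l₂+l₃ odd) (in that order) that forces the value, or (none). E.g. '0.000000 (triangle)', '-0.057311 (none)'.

m-sum 0 ✓  L=6 even ✓  0≤2≤4 ✓
Π(2lᵢ+1) = 5×5×5 = 125
triangle coeff Δ(2,2,2) = 1/630
Σ_t [0,2]: t=0:+1/8 t=1:−1/1 t=2:+1/8 = -3/4
(3j)²=2/35 [(2 2 2; 0 0 0)], sign=-1
Σ_t [0,1]: t=0:+1/2 t=1:−1/4 = 1/4
(3j)²=1/70 [(2 2 2; 1 -1 0)], sign=+1
⇒ 4πI² = 5/49
I = (-1)√(5/49/(4π)) = -0.09011188
No selection rule forces the value: the integral is nonzero (none).

-0.090112 (none)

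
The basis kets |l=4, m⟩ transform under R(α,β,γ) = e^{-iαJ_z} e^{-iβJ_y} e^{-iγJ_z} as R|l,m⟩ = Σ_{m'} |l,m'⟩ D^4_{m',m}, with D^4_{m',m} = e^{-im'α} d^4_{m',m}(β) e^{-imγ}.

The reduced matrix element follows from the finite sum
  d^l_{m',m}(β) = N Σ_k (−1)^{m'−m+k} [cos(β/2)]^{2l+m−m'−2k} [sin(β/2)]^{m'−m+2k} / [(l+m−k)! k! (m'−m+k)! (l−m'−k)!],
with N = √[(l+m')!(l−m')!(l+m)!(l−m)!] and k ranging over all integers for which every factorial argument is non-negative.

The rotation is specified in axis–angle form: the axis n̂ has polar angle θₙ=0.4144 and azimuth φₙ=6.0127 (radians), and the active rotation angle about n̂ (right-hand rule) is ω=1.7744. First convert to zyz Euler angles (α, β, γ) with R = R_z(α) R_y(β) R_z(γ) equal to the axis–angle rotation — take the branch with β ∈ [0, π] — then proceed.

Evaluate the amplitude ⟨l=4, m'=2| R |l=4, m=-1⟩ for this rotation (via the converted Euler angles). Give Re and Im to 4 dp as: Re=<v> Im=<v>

Re=0.0090 Im=0.2800

Axis–angle → zyz. n̂ = (sinθₙcosφₙ, sinθₙsinφₙ, cosθₙ) = (+0.388001, -0.107585, +0.915358), ω = 1.7744.
R = I cosω + sinω [n̂]ₓ + (1−cosω) n̂n̂ᵀ gives
  R = [-0.021215, -0.946634, +0.321610; +0.846267, -0.188285, -0.498378; +0.532336, +0.261595, +0.805100]
β = atan2(√(R₁₃²+R₂₃²), R₃₃) = 0.634953; α = atan2(R₂₃, R₁₃) mod 2π = 5.285463; γ = atan2(R₃₂, −R₃₁) mod 2π = 2.684841
Split into d^4_{2,-1}(β=0.6350) × two z-phases.
With c≡cos(β/2)=0.950026 and s≡sin(β/2)=0.312170, N=[720·2·6·120]^{1/2}=1018.233765
k: max(0,(-1)−(2))=0 … min(4+(-1),4−(2))=2
  k=0: (−1)^3·1018.2338/(72)·0.9500^5·0.3122^3 = -0.332940
  k=1: (−1)^4·1018.2338/(48)·0.9500^3·0.3122^5 = +0.053922
  k=2: (−1)^5·1018.2338/(240)·0.9500^1·0.3122^7 = -0.001164
d^4_{2,-1}(0.6350) = -0.332940 +0.053922 -0.001164 = -0.280182
Attach z-rotation phases: D = e^{-i(2)(5.2855)}·(-0.280182)·e^{-i(-1)(2.6848)} = +0.008993+0.280038i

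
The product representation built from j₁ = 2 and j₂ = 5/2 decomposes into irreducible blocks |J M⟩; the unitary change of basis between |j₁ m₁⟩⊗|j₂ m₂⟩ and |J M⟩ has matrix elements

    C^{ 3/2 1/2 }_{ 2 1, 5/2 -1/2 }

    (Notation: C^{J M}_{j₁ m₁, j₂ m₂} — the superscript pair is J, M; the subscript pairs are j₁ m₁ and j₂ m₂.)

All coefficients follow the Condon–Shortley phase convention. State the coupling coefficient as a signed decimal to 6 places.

−√(5/21) = -0.487950

triangle: 3!·1!·2!/7! = 12/5040
(j±m)!: 3!·1!·2!·3!·2!·1! = 144
prefactor² = (2J+1)·Δ·N² = 48/35
  k=0: +1/(0!·3!·1!·2!·0!·0!) = 1/12
  k=1: −1/(1!·2!·0!·1!·1!·1!) = -1/2
Σ = -5/12  ⇒  CG² = 48/35·(-5/12)² = 5/21
CG = −√(5/21) = -0.487950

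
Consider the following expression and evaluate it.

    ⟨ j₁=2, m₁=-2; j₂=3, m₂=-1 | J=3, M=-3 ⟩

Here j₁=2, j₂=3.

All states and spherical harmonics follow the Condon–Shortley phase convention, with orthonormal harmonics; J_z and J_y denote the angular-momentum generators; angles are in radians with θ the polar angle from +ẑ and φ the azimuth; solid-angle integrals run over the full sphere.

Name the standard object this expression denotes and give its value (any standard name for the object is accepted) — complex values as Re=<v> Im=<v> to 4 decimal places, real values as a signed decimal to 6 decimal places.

Clebsch–Gordan coefficient, +√(1/6) ≈ +0.408248

This is a Clebsch–Gordan (vector-coupling) coefficient.
√[7·2!2!4!/9! · 0!4!2!4!0!6!] = √(1536)
  +(−1)^2/∏(2,0,2,0,0,4)! = 1/96  (running 1/96)
⟨..|..⟩ = √(1536)·(1/96) = +0.408248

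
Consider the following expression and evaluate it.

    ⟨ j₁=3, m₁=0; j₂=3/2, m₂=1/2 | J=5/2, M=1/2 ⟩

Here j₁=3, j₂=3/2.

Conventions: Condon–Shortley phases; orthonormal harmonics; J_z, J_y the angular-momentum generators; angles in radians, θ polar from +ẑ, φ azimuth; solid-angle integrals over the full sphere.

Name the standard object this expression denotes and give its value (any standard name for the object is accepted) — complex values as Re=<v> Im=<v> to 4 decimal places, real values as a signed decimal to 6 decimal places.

Clebsch–Gordan coefficient, −√(6/35) ≈ -0.414039

This is a Clebsch–Gordan (vector-coupling) coefficient.
√[6·2!4!1!/8! · 3!3!2!1!3!2!] = √(216/35)
  +(−1)^1/∏(1,1,2,1,2,0)! = -1/4  (running -1/4)
  +(−1)^2/∏(2,0,1,0,3,1)! = 1/12  (running -1/6)
⟨..|..⟩ = √(216/35)·(-1/6) = -0.414039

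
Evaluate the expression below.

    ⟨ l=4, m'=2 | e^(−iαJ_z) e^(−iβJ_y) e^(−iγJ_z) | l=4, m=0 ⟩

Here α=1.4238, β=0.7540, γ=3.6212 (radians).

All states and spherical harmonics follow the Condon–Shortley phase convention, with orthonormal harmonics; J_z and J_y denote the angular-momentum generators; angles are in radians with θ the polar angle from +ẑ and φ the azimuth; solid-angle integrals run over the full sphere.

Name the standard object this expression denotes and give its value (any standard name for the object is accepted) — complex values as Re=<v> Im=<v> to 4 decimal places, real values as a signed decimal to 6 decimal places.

Wigner D-matrix element, Re=-0.4822 Im=-0.1460

This is a Wigner D-matrix element — the rotation-matrix element ⟨l m'| R(α,β,γ) |l m⟩ in the angular-momentum basis.
Split into d^4_{2,0}(β=0.7540) × two z-phases.
c=cos(0.754000/2)=0.929773, s=sin(0.754000/2)=0.368133; N=√[720·2·24·24]=910.735966
Admissible k: 0..2 (factorial args all ≥0)
  k=0: (−1)^2·910.7360/(96)·0.9298^6·0.3681^2 = +0.830601
  k=1: (−1)^3·910.7360/(36)·0.9298^4·0.3681^4 = -0.347229
  k=2: (−1)^4·910.7360/(96)·0.9298^2·0.3681^6 = +0.020413
d^4_{2,0}(0.7540) = +0.830601 -0.347229 +0.020413 = +0.503785
Attach z-rotation phases: D = e^{-i(2)(1.4238)}·(+0.503785)·e^{-i(0)(3.6212)} = -0.482170-0.145985i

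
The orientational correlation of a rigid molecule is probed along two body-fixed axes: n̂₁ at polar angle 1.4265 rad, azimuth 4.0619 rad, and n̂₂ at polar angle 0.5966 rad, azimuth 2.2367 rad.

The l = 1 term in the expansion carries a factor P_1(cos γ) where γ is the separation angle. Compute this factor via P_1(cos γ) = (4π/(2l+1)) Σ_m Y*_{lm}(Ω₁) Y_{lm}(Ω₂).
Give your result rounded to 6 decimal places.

Addition theorem: P_1(cos γ) = (4π/3) Σ_m Y*_{lm}(Ω₁) Y_{lm}(Ω₂), m = −1…1:
  [-1]  conj(Y_{1,-1})(Ω₁) = -0.20705 - 0.27208j ; Y_{1,-1}(Ω₂) = -0.11992 - 0.15264j ; Δ = -0.01670 + 0.06423j
  [+0]  conj(Y_{1,0})(Ω₁) = 0.07026 + 0.00000j ; Y_{1,0}(Ω₂) = 0.40420 + 0.00000j ; Δ = 0.02840 + 0.00000j
  [+1]  conj(Y_{1,1})(Ω₁) = 0.20705 - 0.27208j ; Y_{1,1}(Ω₂) = 0.11992 - 0.15264j ; Δ = -0.01670 - 0.06423j
Total Σ_m = -0.00501 + 0.00000j. Multiply by 4.188790: -0.02097 + 0.00000j. P_1(cos γ) = -0.020971

-0.020971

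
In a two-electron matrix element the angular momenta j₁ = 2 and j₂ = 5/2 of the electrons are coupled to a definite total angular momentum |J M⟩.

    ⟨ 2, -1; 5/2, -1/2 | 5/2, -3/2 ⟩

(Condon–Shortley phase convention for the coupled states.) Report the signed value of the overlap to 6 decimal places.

triangle: 2!×2!×3!/8! = 24/40320
(j±m)!: 1!×3!×2!×3!×1!×4! = 1728
prefactor² = (2J+1)×Δ×N² = 216/35
  k=1: −1/(1!×1!×2!×1!×0!×2!) = -1/4
  k=2: +1/(2!×0!×1!×0!×1!×3!) = 1/12
Σ = -1/6  ⇒  CG² = 216/35×(-1/6)² = 6/35
CG = −√(6/35) = -0.414039

−√(6/35) = -0.414039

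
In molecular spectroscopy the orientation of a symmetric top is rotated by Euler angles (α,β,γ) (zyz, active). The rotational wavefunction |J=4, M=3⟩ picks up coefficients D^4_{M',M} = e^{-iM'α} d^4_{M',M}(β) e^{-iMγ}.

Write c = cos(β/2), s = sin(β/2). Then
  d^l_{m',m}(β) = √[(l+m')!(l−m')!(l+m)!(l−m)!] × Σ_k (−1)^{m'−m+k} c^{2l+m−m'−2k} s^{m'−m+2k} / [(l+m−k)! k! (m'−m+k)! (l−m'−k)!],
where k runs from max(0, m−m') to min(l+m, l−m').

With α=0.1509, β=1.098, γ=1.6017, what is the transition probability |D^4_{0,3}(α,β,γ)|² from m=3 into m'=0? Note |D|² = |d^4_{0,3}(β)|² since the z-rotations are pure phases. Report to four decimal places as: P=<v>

P=0.2259

Split into d^4_{0,3}(β=1.0980) × two z-phases.
Half-angle: c=0.853047, s=0.521834. N=√(24·24·5040·1)=1703.830978
k∈{3,4} keeps every argument non-negative
  k=3: (−1)^0·1703.8310/(144)·0.8530^5·0.5218^3 = +0.759498
  k=4: (−1)^1·1703.8310/(144)·0.8530^3·0.5218^5 = -0.284215
d^4_{0,3}(1.0980) = +0.759498 -0.284215 = +0.475283
|D^4_{0,3}|² = |d^4_{0,3}(β)|² = (+0.475283)² = 0.225894 (the z-rotation phases have unit modulus)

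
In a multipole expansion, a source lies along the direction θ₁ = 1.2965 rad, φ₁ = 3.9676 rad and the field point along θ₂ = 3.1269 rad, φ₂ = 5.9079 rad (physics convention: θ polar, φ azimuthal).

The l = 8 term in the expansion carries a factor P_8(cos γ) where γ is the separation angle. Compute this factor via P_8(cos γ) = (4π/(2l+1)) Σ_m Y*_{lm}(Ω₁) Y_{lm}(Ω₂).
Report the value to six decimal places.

-0.201953

Summing Y*_{l m}(θ₁,φ₁)·Y_{l m}(θ₂,φ₂) over m ∈ [−8, 8]; prefactor 4π/(2·8+1) = 0.739198:
  term(m=-8) = -0.000000-0.000000i   from Y*(Ω₁)=+0.360131+0.121295i, Y(Ω₂)=-0.000000+0.000000i
  term(m=-7) = -0.000000+0.000000i   from Y*(Ω₁)=-0.375128+0.205486i, Y(Ω₂)=+0.000000-0.000000i
  term(m=-6) = +0.000000+0.000000i   from Y*(Ω₁)=+0.007265-0.029226i, Y(Ω₂)=-0.000000+0.000000i
  term(m=-5) = -0.000000+0.000000i   from Y*(Ω₁)=-0.190186-0.288802i, Y(Ω₂)=+0.000000-0.000000i
  term(m=-4) = -0.000000+0.000000i   from Y*(Ω₁)=+0.159869+0.026200i, Y(Ω₂)=+0.000000+0.000001i
  term(m=-3) = -0.000011-0.000005i   from Y*(Ω₁)=+0.216519-0.169284i, Y(Ω₂)=-0.000019-0.000040i
  term(m=-2) = -0.000348+0.000317i   from Y*(Ω₁)=-0.017165+0.210883i, Y(Ω₂)=+0.001627+0.001518i
  term(m=-1) = -0.006231-0.016088i   from Y*(Ω₁)=+0.161598+0.175286i, Y(Ω₂)=-0.067327-0.026524i
  term(m=+0) = -0.260026-0.000000i   from Y*(Ω₁)=-0.224433-0.000000i, Y(Ω₂)=+1.158591+0.000000i
  term(m=+1) = -0.006231+0.016088i   from Y*(Ω₁)=-0.161598+0.175286i, Y(Ω₂)=+0.067327-0.026524i
  term(m=+2) = -0.000348-0.000317i   from Y*(Ω₁)=-0.017165-0.210883i, Y(Ω₂)=+0.001627-0.001518i
  term(m=+3) = -0.000011+0.000005i   from Y*(Ω₁)=-0.216519-0.169284i, Y(Ω₂)=+0.000019-0.000040i
  term(m=+4) = -0.000000-0.000000i   from Y*(Ω₁)=+0.159869-0.026200i, Y(Ω₂)=+0.000000-0.000001i
  term(m=+5) = -0.000000-0.000000i   from Y*(Ω₁)=+0.190186-0.288802i, Y(Ω₂)=-0.000000-0.000000i
  term(m=+6) = +0.000000-0.000000i   from Y*(Ω₁)=+0.007265+0.029226i, Y(Ω₂)=-0.000000-0.000000i
  term(m=+7) = -0.000000-0.000000i   from Y*(Ω₁)=+0.375128+0.205486i, Y(Ω₂)=-0.000000-0.000000i
  term(m=+8) = -0.000000+0.000000i   from Y*(Ω₁)=+0.360131-0.121295i, Y(Ω₂)=-0.000000-0.000000i
Accumulated sum -0.273205+0.000000i; after 4π/(2l+1) scaling, -0.201953+0.000000i ⇒ P_8 = -0.201953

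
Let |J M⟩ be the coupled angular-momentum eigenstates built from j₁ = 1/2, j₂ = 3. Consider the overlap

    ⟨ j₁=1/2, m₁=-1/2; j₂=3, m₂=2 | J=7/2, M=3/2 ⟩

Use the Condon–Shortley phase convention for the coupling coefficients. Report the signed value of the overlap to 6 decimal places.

√[8·0!1!6!/8! · 0!1!5!1!5!2!] = √(28800/7)
  +(−1)^0/∏(0,0,1,5,0,1)! = 1/120  (running 1/120)
⟨..|..⟩ = √(28800/7)·(1/120) = +0.534522

+0.534522  (= +√(2/7))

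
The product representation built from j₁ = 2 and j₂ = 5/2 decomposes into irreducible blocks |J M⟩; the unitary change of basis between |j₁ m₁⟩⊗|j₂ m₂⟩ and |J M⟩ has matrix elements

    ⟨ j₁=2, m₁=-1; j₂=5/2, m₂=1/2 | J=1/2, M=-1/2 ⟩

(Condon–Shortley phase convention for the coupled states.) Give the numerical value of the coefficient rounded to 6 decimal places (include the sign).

√[2·4!0!1!/6! · 1!3!3!2!0!1!] = √(24/5)
  +(−1)^3/∏(3,1,0,0,0,1)! = -1/6  (running -1/6)
⟨..|..⟩ = √(24/5)·(-1/6) = -0.365148

-0.365148  (= −√(2/15))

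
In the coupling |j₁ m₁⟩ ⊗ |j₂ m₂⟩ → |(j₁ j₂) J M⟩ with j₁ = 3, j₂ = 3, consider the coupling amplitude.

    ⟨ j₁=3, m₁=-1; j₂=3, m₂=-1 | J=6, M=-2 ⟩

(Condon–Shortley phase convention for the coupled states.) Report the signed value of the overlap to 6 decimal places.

√[13·0!6!6!/13! · 2!4!2!4!4!8!] = √(26542080/11)
  +(−1)^0/∏(0,0,4,2,2,4)! = 1/2304  (running 1/2304)
⟨..|..⟩ = √(26542080/11)·(1/2304) = +0.674200

+√(5/11) = +0.674200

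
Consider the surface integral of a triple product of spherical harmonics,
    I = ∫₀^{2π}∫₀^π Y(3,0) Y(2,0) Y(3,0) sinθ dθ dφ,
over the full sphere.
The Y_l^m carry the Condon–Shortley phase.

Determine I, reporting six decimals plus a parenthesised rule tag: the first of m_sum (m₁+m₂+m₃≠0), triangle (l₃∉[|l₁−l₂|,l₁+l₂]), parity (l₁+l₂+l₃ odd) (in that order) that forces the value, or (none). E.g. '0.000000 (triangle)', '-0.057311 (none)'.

0.168209 (none)

Rules hold: Σm=0, L=8 even, 1≤3≤5.
N = 7·5·7 = 245
Δ = 2!·4!·2!/9! = 1/3780
Racah Σ t=0..2: t=0:+1/24 t=1:−1/4 t=2:+1/24 = -1/6
⇒ 3j(3 2 3; 0 0 0)² = 4/105, sgn +1
(m-triple is (0,0,0) — same symbol as above.)
4πI² = N·(3j₀)²·(3jₘ)² = 16/45
I = +1·√(0.355556/4π) = 0.16820883
No selection rule forces the value: the integral is nonzero (none).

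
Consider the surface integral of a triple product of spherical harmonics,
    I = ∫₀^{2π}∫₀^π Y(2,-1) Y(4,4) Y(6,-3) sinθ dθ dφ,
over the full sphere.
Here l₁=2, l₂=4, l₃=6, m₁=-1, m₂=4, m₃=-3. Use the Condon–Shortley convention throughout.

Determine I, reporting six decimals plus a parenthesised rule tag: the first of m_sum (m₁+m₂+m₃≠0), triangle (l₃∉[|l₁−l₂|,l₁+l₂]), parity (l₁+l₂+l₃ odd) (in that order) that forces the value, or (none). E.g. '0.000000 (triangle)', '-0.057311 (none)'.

-0.047713 (none)

m-sum 0 ✓  L=12 even ✓  2≤6≤6 ✓
Π(2lᵢ+1) = 5×9×13 = 585
triangle coeff Δ(2,4,6) = 1/6435
Σ_t [0,0]: t=0:+1/2304 = 1/2304
(3j)²=5/143 [(2 4 6; 0 0 0)], sign=+1
Σ_t [0,0]: t=0:+1/241920 = 1/241920
(3j)²=1/715 [(2 4 6; -1 4 -3)], sign=-1
⇒ 4πI² = 45/1573
I = (-1)√(45/1573/(4π)) = -0.04771303
No selection rule forces the value: the integral is nonzero (none).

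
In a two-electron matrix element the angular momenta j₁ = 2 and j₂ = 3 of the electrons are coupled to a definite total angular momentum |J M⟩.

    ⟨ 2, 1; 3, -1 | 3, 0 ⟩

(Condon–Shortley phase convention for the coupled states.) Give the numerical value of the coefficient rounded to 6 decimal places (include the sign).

triangle: 2!×2!×4!/9! = 96/362880
(j±m)!: 3!×1!×2!×4!×3!×3! = 10368
prefactor² = (2J+1)×Δ×N² = 96/5
  k=0: +1/(0!×2!×1!×2!×1!×2!) = 1/8
  k=1: −1/(1!×1!×0!×1!×2!×3!) = -1/12
Σ = 1/24  ⇒  CG² = 96/5×(1/24)² = 1/30
CG = +√(1/30) = +0.182574

+0.182574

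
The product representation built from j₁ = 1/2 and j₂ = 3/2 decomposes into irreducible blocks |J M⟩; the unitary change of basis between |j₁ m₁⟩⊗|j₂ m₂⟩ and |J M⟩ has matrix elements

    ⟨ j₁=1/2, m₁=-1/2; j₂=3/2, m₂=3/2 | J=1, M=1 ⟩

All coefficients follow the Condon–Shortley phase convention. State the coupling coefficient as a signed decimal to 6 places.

√[3·1!0!2!/4! · 0!1!3!0!2!0!] = √(3)
  +(−1)^1/∏(1,0,0,2,0,0)! = -1/2  (running -1/2)
⟨..|..⟩ = √(3)·(-1/2) = -0.866025

-0.866025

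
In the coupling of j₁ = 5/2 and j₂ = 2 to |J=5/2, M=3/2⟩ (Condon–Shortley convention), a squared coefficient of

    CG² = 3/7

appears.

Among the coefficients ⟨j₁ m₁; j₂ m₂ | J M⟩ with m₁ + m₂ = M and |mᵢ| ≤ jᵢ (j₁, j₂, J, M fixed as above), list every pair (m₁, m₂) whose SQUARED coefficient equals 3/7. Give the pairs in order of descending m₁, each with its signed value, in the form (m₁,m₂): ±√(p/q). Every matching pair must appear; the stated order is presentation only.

Admissible pairs with m₁+m₂ = M = 3/2: (-1/2,2), (1/2,1), (3/2,0), (5/2,-1)
  (m₁,m₂)=(5/2,-1): CG² = 3/7, CG = +√(3/7)   ← matches the target
  (m₁,m₂)=(3/2,0): CG² = 1/70, CG = −√(1/70)
  (m₁,m₂)=(1/2,1): CG² = 6/35, CG = −√(6/35)
  (m₁,m₂)=(-1/2,2): CG² = 27/70, CG = +√(27/70)
Pairs with CG² = 3/7: (5/2,-1): +√(3/7)

(5/2,-1): +√(3/7)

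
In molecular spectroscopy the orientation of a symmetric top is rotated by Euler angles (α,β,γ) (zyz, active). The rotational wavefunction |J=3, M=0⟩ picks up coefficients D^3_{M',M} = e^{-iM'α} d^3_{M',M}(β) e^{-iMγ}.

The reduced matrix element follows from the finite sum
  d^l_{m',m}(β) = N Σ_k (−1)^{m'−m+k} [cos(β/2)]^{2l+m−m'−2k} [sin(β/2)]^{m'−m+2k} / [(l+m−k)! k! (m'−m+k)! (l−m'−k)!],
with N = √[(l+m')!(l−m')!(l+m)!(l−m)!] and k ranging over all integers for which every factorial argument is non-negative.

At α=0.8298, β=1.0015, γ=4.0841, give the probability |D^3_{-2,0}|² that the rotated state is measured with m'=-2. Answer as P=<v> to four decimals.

P=0.2742

D^3_{-2,0}(0.8298,1.0015,4.0841) = e^{-i·-2·0.8298}·d^3_{-2,0}(1.0015)·e^{-i·0·4.0841}. Compute d first:
c=cos(1.001500/2)=0.877223, s=sin(1.001500/2)=0.480084; N=√[1·120·6·6]=65.726707
k∈{2,3} keeps every argument non-negative
  k=2: (−1)^0·65.7267/(12)·0.8772^4·0.4801^2 = +0.747539
  k=3: (−1)^1·65.7267/(12)·0.8772^2·0.4801^4 = -0.223897
d^3_{-2,0}(1.0015) = +0.747539 -0.223897 = +0.523642
|D^3_{-2,0}|² = |d^3_{-2,0}(β)|² = (+0.523642)² = 0.274201 (the z-rotation phases have unit modulus)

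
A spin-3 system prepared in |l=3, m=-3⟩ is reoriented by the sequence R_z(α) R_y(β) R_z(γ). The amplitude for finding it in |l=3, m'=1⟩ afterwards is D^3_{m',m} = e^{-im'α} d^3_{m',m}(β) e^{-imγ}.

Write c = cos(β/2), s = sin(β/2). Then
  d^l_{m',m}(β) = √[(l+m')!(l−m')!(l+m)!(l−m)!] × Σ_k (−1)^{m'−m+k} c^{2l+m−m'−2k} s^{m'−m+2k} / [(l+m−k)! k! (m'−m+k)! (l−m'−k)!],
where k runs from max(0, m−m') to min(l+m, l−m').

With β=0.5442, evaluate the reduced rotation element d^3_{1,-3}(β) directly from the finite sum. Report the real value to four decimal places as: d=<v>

d^3_{1,-3}(β=0.5442) via the finite sum:
Half-angle: c=0.963209, s=0.268755. N=√(24·2·1·720)=185.903201
The bounds max(0,m−m')=0 and min(l+m,l−m')=0 give 1 term
  k=0: (−1)^4·185.9032/(48)·0.9632^2·0.2688^4 = +0.018746
d^3_{1,-3}(0.5442) = +0.018746

d=0.0187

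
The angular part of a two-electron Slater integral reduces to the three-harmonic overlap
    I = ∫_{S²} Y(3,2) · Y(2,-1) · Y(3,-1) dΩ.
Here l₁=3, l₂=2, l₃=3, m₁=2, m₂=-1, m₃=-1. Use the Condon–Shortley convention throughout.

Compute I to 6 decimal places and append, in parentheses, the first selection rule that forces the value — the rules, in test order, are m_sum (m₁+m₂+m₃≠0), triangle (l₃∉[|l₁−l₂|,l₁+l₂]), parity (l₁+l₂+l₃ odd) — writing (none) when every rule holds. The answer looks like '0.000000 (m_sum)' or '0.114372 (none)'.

0.162868 (none)

Checks pass: Σm=0; 8 even; l₃=3∈[1,5].
(2·3+1)(2·2+1)(2·3+1) = 245
Δ: 2! 4! 2! / 9! → 1/3780
sum: t=0:+1/24 t=1:−1/4 t=2:+1/24 = -1/6
3j²(3 2 3; 0 0 0) = Δ·Π!·Σ² = 4/105  (sign +1)
sum: t=0:+1/12 t=1:−1/48 = 1/16
3j²(3 2 3; 2 -1 -1) = Δ·Π!·Σ² = 1/28  (sign +1)
combine: 4πI² = 245·4/105·1/28 = 1/3
take √, sign +1: I = 0.16286750
No selection rule forces the value: the integral is nonzero (none).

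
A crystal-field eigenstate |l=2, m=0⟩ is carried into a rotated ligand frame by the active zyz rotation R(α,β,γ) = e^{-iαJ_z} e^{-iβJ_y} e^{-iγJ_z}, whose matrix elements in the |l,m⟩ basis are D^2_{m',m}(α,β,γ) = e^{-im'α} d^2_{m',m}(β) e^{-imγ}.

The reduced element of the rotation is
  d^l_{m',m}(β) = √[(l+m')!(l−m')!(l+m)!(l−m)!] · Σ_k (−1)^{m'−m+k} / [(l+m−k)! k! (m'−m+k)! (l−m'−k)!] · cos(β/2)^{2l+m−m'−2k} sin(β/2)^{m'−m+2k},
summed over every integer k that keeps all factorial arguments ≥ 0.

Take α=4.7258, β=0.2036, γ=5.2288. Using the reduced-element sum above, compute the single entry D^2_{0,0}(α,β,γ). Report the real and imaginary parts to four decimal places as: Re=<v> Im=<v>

Re=0.9387 Im=0.0000

First d^2_{0,0}(β=0.2036), then the phase factors e^{-i(0)α} and e^{-i(0)γ}:
c=cos(0.203600/2)=0.994823, s=sin(0.203600/2)=0.101624; N=√[2·2·2·2]=4.000000
Admissible k: 0..2 (factorial args all ≥0)
  k=0: (−1)^0·4.0000/(4)·0.9948^4·0.1016^0 = +0.979452
  k=1: (−1)^1·4.0000/(1)·0.9948^2·0.1016^2 = -0.040883
  k=2: (−1)^2·4.0000/(4)·0.9948^0·0.1016^4 = +0.000107
d^2_{0,0}(0.2036) = +0.979452 -0.040883 +0.000107 = +0.938675
Attach z-rotation phases: D = e^{-i(0)(4.7258)}·(+0.938675)·e^{-i(0)(5.2288)} = +0.938675+0.000000i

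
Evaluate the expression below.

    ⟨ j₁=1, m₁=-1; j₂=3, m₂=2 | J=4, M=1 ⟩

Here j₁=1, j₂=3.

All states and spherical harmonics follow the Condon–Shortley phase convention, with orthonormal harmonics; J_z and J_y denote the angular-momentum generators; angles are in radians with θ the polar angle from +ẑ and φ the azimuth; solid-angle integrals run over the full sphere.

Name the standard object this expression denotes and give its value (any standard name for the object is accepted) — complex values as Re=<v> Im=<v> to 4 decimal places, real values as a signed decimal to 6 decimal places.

Clebsch–Gordan coefficient, +√(3/28) ≈ +0.327327

This is a Clebsch–Gordan (vector-coupling) coefficient.
triangle: 0!*2!*6!/9! = 1440/362880
(j±m)!: 0!*2!*5!*1!*5!*3! = 172800
prefactor² = (2J+1)*Δ*N² = 43200/7
  k=0: +1/(0!*0!*2!*5!*0!*1!) = 1/240
Σ = 1/240  ⇒  CG² = 43200/7*(1/240)² = 3/28
CG = +√(3/28) = +0.327327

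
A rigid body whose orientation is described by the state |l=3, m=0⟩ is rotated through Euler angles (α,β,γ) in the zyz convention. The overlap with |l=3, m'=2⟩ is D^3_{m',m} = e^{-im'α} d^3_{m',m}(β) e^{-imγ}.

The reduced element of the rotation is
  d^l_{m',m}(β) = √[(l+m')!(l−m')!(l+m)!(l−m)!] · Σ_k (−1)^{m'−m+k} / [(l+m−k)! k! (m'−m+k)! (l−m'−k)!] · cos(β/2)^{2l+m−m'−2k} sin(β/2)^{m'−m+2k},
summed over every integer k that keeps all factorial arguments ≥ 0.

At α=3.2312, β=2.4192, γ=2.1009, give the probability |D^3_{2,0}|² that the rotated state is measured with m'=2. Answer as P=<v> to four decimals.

Split into d^3_{2,0}(β=2.4192) × two z-phases.
c=cos(2.419200/2)=0.353394, s=sin(2.419200/2)=0.935475; N=√[120·1·6·6]=65.726707
Admissible k: 0..1 (factorial args all ≥0)
  k=0: (−1)^2·65.7267/(12)·0.3534^4·0.9355^2 = +0.074758
  k=1: (−1)^3·65.7267/(12)·0.3534^2·0.9355^4 = -0.523849
d^3_{2,0}(2.4192) = +0.074758 -0.523849 = -0.449091
|D^3_{2,0}|² = |d^3_{2,0}(β)|² = (-0.449091)² = 0.201683 (the z-rotation phases have unit modulus)

P=0.2017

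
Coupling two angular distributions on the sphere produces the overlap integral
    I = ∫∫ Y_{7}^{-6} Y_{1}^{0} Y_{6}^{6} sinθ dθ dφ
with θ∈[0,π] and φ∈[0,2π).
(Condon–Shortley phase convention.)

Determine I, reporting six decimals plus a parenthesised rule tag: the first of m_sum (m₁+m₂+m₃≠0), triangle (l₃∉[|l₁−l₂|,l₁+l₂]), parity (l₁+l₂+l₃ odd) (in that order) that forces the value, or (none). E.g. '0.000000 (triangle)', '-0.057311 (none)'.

Rules hold: Σm=0, L=14 even, 6≤6≤8.
N = 15·3·13 = 585
Δ = 2!·12!·0!/15! = 1/1365
Racah Σ t=1..1: t=1:−1/518400 = -1/518400
⇒ 3j(7 1 6; 0 0 0)² = 7/195, sgn -1
Racah Σ t=1..1: t=1:−1/479001600 = -1/479001600
⇒ 3j(7 1 6; -6 0 6)² = 1/105, sgn -1
4πI² = N·(3j₀)²·(3jₘ)² = 1/5
I = +1·√(0.2/4π) = 0.12615663
No selection rule forces the value: the integral is nonzero (none).

0.126157 (none)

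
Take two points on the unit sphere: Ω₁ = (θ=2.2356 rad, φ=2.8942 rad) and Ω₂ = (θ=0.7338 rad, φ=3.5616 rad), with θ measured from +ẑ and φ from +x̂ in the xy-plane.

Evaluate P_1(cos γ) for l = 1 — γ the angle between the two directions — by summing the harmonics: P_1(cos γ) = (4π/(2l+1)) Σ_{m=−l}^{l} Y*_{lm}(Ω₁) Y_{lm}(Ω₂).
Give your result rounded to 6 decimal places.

Addition theorem: P_1(cos γ) = (4π/3) Σ_m Y*_{lm}(Ω₁) Y_{lm}(Ω₂), m = −1…1:
  m=-1: (-0.263638+0.066586i) × (-0.211266+0.094348i) = +0.049416-0.038941i  (running Σ = +0.049416-0.038941i)
  m=0: (-0.301421-0.000000i) × (+0.362853+0.000000i) = -0.109372-0.000000i  (running Σ = -0.059956-0.038941i)
  m=1: (+0.263638+0.066586i) × (+0.211266+0.094348i) = +0.049416+0.038941i  (running Σ = -0.010540+0.000000i)
Σ over m = -0.010540+0.000000i; ×(4π/3) → -0.044151+0.000000i. Real part: -0.044151

-0.044151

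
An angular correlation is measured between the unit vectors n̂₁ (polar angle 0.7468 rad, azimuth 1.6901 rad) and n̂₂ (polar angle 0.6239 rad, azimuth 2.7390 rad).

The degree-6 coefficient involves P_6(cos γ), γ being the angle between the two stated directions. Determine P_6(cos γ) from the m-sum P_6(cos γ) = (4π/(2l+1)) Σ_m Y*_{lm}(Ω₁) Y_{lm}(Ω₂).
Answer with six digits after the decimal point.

Expand P_6 via completeness: Σ_{m} conj(Y_{6,m}) at Ω₁ times Y_{6,m} at Ω₂ —
  m=-6: Y*=(-0.035815, -0.031148)  Y=(-0.014362, 0.012750)  product (0.000912, -0.000009)
  m=-5: Y*=(-0.099787, 0.146954)  Y=(0.039548, -0.083535)  product (0.008329, 0.014147)
  m=-4: Y*=(0.332287, 0.171818)  Y=(-0.010269, 0.259363)  product (-0.047975, 0.084418)
  m=-3: Y*=(0.153495, -0.410394)  Y=(-0.158922, -0.418378)  product (-0.196094, 0.001002)
  m=-2: Y*=(-0.128137, -0.031168)  Y=(0.266659, 0.277426)  product (-0.025522, -0.043860)
  m=-1: Y*=(0.038750, -0.323256)  Y=(0.079563, 0.033882)  product (0.014036, -0.024406)
  m=+0: Y*=(-0.237240, -0.000000)  Y=(-0.412604, 0.000000)  product (0.097886, 0.000000)
  m=+1: Y*=(-0.038750, -0.323256)  Y=(-0.079563, 0.033882)  product (0.014036, 0.024406)
  m=+2: Y*=(-0.128137, 0.031168)  Y=(0.266659, -0.277426)  product (-0.025522, 0.043860)
  m=+3: Y*=(-0.153495, -0.410394)  Y=(0.158922, -0.418378)  product (-0.196094, -0.001002)
  m=+4: Y*=(0.332287, -0.171818)  Y=(-0.010269, -0.259363)  product (-0.047975, -0.084418)
  m=+5: Y*=(0.099787, 0.146954)  Y=(-0.039548, -0.083535)  product (0.008329, -0.014147)
  m=+6: Y*=(-0.035815, 0.031148)  Y=(-0.014362, -0.012750)  product (0.000912, 0.000009)
Total Σ_m = (-0.394743, 0.000000). Multiply by 0.966644: (-0.381576, 0.000000). P_6(cos γ) = -0.381576

-0.381576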